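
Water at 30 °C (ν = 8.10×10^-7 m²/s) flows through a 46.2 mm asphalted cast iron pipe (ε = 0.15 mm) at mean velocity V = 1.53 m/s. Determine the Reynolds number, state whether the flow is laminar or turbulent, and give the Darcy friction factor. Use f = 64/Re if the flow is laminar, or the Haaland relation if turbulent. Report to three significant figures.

Re = VD/ν = 1.530·0.0462/8.10×10^-7 = 8.73×10^4
Re > 4000 → turbulent; ε/D = 0.00325
Haaland: f = 0.02808

Re ≈ 8.73×10^4; turbulent; f ≈ 0.0281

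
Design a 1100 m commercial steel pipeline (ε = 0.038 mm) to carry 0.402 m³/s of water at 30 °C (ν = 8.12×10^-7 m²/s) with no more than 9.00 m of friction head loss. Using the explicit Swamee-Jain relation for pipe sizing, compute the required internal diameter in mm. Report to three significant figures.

Swamee-Jain (Type III): D = 0.66·[ε^1.25·(LQ²/(gh_f))^4.75 + ν·Q^9.4·(L/(gh_f))^5.2]^0.04
LQ²/(gh_f) = 2.013; L/(gh_f) = 12.46
Term 1 = ε^1.25·(…)^4.75 = 8.29×10^-5; Term 2 = ν·Q^9.4·(…)^5.2 = 7.69×10^-5
D = 0.66·(8.29×10^-5 + 7.69×10^-5)^0.04 = 0.4652 m = 465 mm
Check: V = 2.36 m/s, Re = 1.35×10^6, f = 0.01289, h_f = 8.69 m ≈ 9.00 m ✓

D ≈ 465 mm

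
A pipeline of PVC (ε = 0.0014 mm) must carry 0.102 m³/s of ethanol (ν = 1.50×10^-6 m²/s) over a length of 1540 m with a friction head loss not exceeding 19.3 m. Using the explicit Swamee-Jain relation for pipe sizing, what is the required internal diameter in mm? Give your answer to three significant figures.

Swamee-Jain (Type III): D = 0.66·[ε^1.25·(LQ²/(gh_f))^4.75 + ν·Q^9.4·(L/(gh_f))^5.2]^0.04
LQ²/(gh_f) = 0.08462; L/(gh_f) = 8.134
Term 1 = ε^1.25·(…)^4.75 = 3.87×10^-13; Term 2 = ν·Q^9.4·(…)^5.2 = 3.89×10^-11
D = 0.66·(3.87×10^-13 + 3.89×10^-11)^0.04 = 0.2531 m = 253 mm
Check: V = 2.03 m/s, Re = 3.42×10^5, f = 0.01410, h_f = 18.0 m ≈ 19.3 m ✓

D ≈ 253 mm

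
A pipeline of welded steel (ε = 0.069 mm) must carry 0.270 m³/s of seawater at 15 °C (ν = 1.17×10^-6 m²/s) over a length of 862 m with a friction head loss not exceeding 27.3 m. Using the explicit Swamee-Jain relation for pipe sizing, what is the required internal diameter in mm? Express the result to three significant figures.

D ≈ 314 mm

Swamee-Jain (Type III): D = 0.66·[ε^1.25·(LQ²/(gh_f))^4.75 + ν·Q^9.4·(L/(gh_f))^5.2]^0.04
LQ²/(gh_f) = 0.2346; L/(gh_f) = 3.219
Term 1 = ε^1.25·(…)^4.75 = 6.43×10^-9; Term 2 = ν·Q^9.4·(…)^5.2 = 2.31×10^-9
D = 0.66·(6.43×10^-9 + 2.31×10^-9)^0.04 = 0.3142 m = 314 mm
Check: V = 3.48 m/s, Re = 9.35×10^5, f = 0.01504, h_f = 25.5 m ≈ 27.3 m ✓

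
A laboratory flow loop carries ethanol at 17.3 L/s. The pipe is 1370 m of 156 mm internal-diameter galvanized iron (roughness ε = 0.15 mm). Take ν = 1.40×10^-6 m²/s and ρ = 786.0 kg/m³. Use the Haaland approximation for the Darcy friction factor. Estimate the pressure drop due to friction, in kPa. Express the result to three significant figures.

Δp ≈ 61.7 kPa

V = 4Q/(πD²) = 4·0.0173/(π·0.156²) = 0.9051 m/s
Re = VD/ν = 0.9051·0.156/1.40×10^-6 = 1.01×10^5 → turbulent
ε/D = 0.15/156 = 9.62×10^-4
Haaland: f = 0.02182
h_f = f(L/D)V²/(2g) = 0.02182·(1370/0.156)·0.9051²/(2·9.81) = 8.000 m
Δp = ρg·h_f = 786.0·9.81·8.000 = 61.68 kPa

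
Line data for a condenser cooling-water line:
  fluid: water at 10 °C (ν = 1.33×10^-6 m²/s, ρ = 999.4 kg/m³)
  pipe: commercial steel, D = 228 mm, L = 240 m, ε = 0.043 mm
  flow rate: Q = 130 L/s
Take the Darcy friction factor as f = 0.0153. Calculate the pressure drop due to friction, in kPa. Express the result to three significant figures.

V = 4Q/(πD²) = 4·0.130/(π·0.228²) = 3.184 m/s
h_f = f(L/D)V²/(2g) = 0.01530·(240/0.228)·3.184²/(2·9.81) = 8.322 m
Δp = ρg·h_f = 999.4·9.81·8.322 = 81.59 kPa

Δp ≈ 81.6 kPa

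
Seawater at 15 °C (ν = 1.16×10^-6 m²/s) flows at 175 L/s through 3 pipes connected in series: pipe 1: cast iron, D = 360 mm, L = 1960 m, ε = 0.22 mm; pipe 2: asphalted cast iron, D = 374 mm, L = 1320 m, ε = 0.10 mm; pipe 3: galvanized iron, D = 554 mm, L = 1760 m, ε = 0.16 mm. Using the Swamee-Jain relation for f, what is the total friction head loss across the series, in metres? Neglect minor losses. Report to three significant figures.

Pipe 1: V = 1.719 m/s, Re = 5.34×10^5, ε/D = 6.11×10^-4, f = 0.01839, h_1 = f(L/D)V²/2g = 15.08 m
Pipe 2: V = 1.593 m/s, Re = 5.14×10^5, ε/D = 2.67×10^-4, f = 0.01608, h_2 = f(L/D)V²/2g = 7.338 m
Pipe 3: V = 0.7260 m/s, Re = 3.47×10^5, ε/D = 2.89×10^-4, f = 0.01676, h_3 = f(L/D)V²/2g = 1.430 m
Series → Q common, losses add: H = Σh = 23.85 m

H ≈ 23.8 m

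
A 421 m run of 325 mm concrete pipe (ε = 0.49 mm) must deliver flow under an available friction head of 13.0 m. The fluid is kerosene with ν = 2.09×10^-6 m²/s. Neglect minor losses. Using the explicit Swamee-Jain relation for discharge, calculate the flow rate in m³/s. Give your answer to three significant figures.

Q ≈ 0.247 m³/s

Swamee-Jain (Type II): Q = -0.965·√(gD⁵h_f/L)·ln[ε/(3.7D) + √(3.17ν²L/(gD³h_f))]
√(gD⁵h_f/L) = √(9.81·0.325⁵·13.0/421) = 0.03314
ε/(3.7D) = 4.07×10^-4; √(3.17ν²L/(gD³h_f)) = 3.65×10^-5
Q = -0.965·0.03314·ln(4.440×10^-4) = 0.2469 m³/s
Check: V = 2.98 m/s, Re = 4.63×10^5, f = 0.02236, h_f = 13.1 m ≈ 13.0 m ✓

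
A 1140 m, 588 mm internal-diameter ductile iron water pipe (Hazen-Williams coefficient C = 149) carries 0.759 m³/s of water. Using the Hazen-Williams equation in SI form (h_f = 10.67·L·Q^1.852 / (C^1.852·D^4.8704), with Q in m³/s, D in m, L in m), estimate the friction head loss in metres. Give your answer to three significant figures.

h_f = 10.67·1140·0.759^1.852 / (149^1.852·0.588^4.8704) = 9.157 m

h_f ≈ 9.16 m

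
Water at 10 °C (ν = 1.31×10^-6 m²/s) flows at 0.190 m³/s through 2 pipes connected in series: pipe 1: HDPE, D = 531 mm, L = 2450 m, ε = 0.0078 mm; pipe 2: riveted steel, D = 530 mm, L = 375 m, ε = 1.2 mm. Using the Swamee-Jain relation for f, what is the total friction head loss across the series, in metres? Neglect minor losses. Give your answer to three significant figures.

H ≈ 3.12 m

Pipe 1: V = 0.8580 m/s, Re = 3.48×10^5, ε/D = 1.47×10^-5, f = 0.01417, h_1 = f(L/D)V²/2g = 2.453 m
Pipe 2: V = 0.8612 m/s, Re = 3.48×10^5, ε/D = 0.00226, f = 0.02483, h_2 = f(L/D)V²/2g = 0.6640 m
Series → Q common, losses add: H = Σh = 3.117 m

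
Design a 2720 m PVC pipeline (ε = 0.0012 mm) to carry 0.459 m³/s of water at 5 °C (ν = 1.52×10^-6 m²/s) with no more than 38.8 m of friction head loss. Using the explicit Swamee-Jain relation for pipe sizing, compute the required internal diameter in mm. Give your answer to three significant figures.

Swamee-Jain (Type III): D = 0.66·[ε^1.25·(LQ²/(gh_f))^4.75 + ν·Q^9.4·(L/(gh_f))^5.2]^0.04
LQ²/(gh_f) = 1.506; L/(gh_f) = 7.146
Term 1 = ε^1.25·(…)^4.75 = 2.77×10^-7; Term 2 = ν·Q^9.4·(…)^5.2 = 2.78×10^-5
D = 0.66·(2.77×10^-7 + 2.78×10^-5)^0.04 = 0.4340 m = 434 mm
Check: V = 3.10 m/s, Re = 8.86×10^5, f = 0.01191, h_f = 36.6 m ≈ 38.8 m ✓

D ≈ 434 mm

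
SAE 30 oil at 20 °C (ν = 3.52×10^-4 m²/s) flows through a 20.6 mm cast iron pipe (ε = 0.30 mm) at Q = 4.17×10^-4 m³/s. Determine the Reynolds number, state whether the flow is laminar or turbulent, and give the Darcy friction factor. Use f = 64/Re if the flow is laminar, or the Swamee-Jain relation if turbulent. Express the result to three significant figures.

V = 4Q/(πD²) = 1.251 m/s
Re = VD/ν = 1.251·0.0206/3.52×10^-4 = 73.2
Re < 2300 → laminar → f = 64/Re = 0.8741

Re ≈ 73.2; laminar; f = 64/Re ≈ 0.874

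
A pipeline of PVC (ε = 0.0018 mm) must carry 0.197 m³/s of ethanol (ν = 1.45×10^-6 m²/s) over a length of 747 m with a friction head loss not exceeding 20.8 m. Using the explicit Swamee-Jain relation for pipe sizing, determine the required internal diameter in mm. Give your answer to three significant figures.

Swamee-Jain (Type III): D = 0.66·[ε^1.25·(LQ²/(gh_f))^4.75 + ν·Q^9.4·(L/(gh_f))^5.2]^0.04
LQ²/(gh_f) = 0.1421; L/(gh_f) = 3.661
Term 1 = ε^1.25·(…)^4.75 = 6.22×10^-12; Term 2 = ν·Q^9.4·(…)^5.2 = 2.88×10^-10
D = 0.66·(6.22×10^-12 + 2.88×10^-10)^0.04 = 0.2744 m = 274 mm
Check: V = 3.33 m/s, Re = 6.31×10^5, f = 0.01269, h_f = 19.6 m ≈ 20.8 m ✓

D ≈ 274 mm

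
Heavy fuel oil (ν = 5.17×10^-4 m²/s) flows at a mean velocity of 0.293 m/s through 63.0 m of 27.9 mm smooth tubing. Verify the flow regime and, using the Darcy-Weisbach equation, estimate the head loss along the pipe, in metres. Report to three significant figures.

Re = VD/ν = 0.293·0.02790/5.17×10^-4 = 15.8 → laminar (Re < 2300)
f = 64/Re = 4.048
h_f = f(L/D)V²/(2g) = 4.048·(63.0/0.02790)·0.293²/(2·9.81) = 39.99 m

h_f ≈ 40.0 m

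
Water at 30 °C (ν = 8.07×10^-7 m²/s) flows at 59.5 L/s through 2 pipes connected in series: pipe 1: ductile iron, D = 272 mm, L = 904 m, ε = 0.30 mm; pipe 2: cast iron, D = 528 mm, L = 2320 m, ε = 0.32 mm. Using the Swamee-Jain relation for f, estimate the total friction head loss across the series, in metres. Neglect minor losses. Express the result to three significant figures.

Pipe 1: V = 1.024 m/s, Re = 3.45×10^5, ε/D = 0.00110, f = 0.02105, h_1 = f(L/D)V²/2g = 3.738 m
Pipe 2: V = 0.2717 m/s, Re = 1.78×10^5, ε/D = 6.06×10^-4, f = 0.01966, h_2 = f(L/D)V²/2g = 0.3252 m
Series → Q common, losses add: H = Σh = 4.063 m

H ≈ 4.06 m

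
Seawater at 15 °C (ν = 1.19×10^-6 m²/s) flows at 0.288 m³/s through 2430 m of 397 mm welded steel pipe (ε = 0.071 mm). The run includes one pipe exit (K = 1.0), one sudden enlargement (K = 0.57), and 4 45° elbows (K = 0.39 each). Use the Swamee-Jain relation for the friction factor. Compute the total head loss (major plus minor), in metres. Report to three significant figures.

V = 4Q/(πD²) = 2.327 m/s; V²/2g = 0.2759 m
Re = 7.76×10^5, ε/D = 1.79×10^-4 → f = 0.01478 (Swamee-Jain)
Major: h_f = f(L/D)·V²/2g = 0.01478·6121·0.2759 = 24.95 m
Minor: ΣK = 3.13; h_m = ΣK·V²/2g = 0.8636 m
Total H_L = 24.95 + 0.8636 = 25.82 m

H_L ≈ 25.8 m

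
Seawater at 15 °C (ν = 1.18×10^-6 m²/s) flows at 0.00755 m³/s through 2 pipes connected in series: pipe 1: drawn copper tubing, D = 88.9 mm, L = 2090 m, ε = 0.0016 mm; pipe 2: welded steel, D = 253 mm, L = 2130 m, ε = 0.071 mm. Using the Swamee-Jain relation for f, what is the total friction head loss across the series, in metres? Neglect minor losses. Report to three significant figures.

H ≈ 32.7 m

Pipe 1: V = 1.216 m/s, Re = 9.16×10^4, ε/D = 1.80×10^-5, f = 0.01830, h_1 = f(L/D)V²/2g = 32.44 m
Pipe 2: V = 0.1502 m/s, Re = 3.22×10^4, ε/D = 2.81×10^-4, f = 0.02386, h_2 = f(L/D)V²/2g = 0.2309 m
Series → Q common, losses add: H = Σh = 32.67 m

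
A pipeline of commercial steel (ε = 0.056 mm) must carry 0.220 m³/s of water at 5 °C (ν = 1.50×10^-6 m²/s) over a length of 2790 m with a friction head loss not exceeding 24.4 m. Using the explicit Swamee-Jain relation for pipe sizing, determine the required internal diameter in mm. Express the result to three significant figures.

D ≈ 374 mm

Swamee-Jain (Type III): D = 0.66·[ε^1.25·(LQ²/(gh_f))^4.75 + ν·Q^9.4·(L/(gh_f))^5.2]^0.04
LQ²/(gh_f) = 0.5641; L/(gh_f) = 11.66
Term 1 = ε^1.25·(…)^4.75 = 3.19×10^-7; Term 2 = ν·Q^9.4·(…)^5.2 = 3.47×10^-7
D = 0.66·(3.19×10^-7 + 3.47×10^-7)^0.04 = 0.3737 m = 374 mm
Check: V = 2.01 m/s, Re = 5.00×10^5, f = 0.01502, h_f = 23.0 m ≈ 24.4 m ✓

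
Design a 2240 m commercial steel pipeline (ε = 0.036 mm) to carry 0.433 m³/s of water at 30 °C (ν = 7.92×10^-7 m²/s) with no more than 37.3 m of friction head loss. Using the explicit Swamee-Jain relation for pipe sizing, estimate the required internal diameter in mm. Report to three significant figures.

Swamee-Jain (Type III): D = 0.66·[ε^1.25·(LQ²/(gh_f))^4.75 + ν·Q^9.4·(L/(gh_f))^5.2]^0.04
LQ²/(gh_f) = 1.148; L/(gh_f) = 6.122
Term 1 = ε^1.25·(…)^4.75 = 5.37×10^-6; Term 2 = ν·Q^9.4·(…)^5.2 = 3.74×10^-6
D = 0.66·(5.37×10^-6 + 3.74×10^-6)^0.04 = 0.4149 m = 415 mm
Check: V = 3.20 m/s, Re = 1.68×10^6, f = 0.01278, h_f = 36.1 m ≈ 37.3 m ✓

D ≈ 415 mm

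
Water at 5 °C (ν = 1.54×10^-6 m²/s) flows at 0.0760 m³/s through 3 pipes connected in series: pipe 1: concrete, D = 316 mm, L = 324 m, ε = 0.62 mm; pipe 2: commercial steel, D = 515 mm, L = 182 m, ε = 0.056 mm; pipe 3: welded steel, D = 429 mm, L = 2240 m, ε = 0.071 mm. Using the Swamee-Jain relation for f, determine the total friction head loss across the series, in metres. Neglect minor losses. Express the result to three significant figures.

H ≈ 2.54 m

Pipe 1: V = 0.9691 m/s, Re = 1.99×10^5, ε/D = 0.00196, f = 0.02438, h_1 = f(L/D)V²/2g = 1.197 m
Pipe 2: V = 0.3648 m/s, Re = 1.22×10^5, ε/D = 1.09×10^-4, f = 0.01785, h_2 = f(L/D)V²/2g = 0.04281 m
Pipe 3: V = 0.5258 m/s, Re = 1.46×10^5, ε/D = 1.66×10^-4, f = 0.01768, h_3 = f(L/D)V²/2g = 1.300 m
Series → Q common, losses add: H = Σh = 2.540 m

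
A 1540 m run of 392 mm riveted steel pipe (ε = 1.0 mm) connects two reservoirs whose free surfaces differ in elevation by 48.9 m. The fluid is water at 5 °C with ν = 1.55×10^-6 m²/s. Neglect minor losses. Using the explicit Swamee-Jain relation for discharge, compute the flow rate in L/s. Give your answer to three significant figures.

Swamee-Jain (Type II): Q = -0.965·√(gD⁵h_f/L)·ln[ε/(3.7D) + √(3.17ν²L/(gD³h_f))]
√(gD⁵h_f/L) = √(9.81·0.392⁵·48.9/1540) = 0.05370
ε/(3.7D) = 6.89×10^-4; √(3.17ν²L/(gD³h_f)) = 2.01×10^-5
Q = -0.965·0.05370·ln(7.096×10^-4) = 0.3757 m³/s
Check: V = 3.11 m/s, Re = 7.87×10^5, f = 0.02529, h_f = 49.1 m ≈ 48.9 m ✓

Q ≈ 376 L/s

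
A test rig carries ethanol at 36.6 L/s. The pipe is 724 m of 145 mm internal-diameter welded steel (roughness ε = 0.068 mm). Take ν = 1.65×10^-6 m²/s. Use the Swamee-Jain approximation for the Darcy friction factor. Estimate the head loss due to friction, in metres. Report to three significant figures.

V = 4Q/(πD²) = 4·0.0366/(π·0.145²) = 2.216 m/s
Re = VD/ν = 2.216·0.145/1.65×10^-6 = 1.95×10^5 → turbulent
ε/D = 0.068/145 = 4.69×10^-4
Swamee-Jain: f = 0.01881
h_f = f(L/D)V²/(2g) = 0.01881·(724/0.145)·2.216²/(2·9.81) = 23.52 m

h_f ≈ 23.5 m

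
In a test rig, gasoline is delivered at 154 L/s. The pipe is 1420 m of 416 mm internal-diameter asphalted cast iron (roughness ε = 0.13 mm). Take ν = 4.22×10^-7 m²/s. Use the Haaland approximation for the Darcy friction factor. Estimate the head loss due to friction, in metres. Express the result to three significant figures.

V = 4Q/(πD²) = 4·0.154/(π·0.416²) = 1.133 m/s
Re = VD/ν = 1.133·0.416/4.22×10^-7 = 1.12×10^6 → turbulent
ε/D = 0.13/416 = 3.13×10^-4
Haaland: f = 0.01565
h_f = f(L/D)V²/(2g) = 0.01565·(1420/0.416)·1.133²/(2·9.81) = 3.496 m

h_f ≈ 3.50 m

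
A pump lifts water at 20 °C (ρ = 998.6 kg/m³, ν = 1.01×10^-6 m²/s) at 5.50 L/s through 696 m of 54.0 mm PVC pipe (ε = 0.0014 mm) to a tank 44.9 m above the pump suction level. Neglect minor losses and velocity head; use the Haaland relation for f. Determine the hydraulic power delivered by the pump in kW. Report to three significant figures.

V = 4Q/(πD²) = 2.402 m/s; Re = 1.28×10^5; ε/D = 2.59×10^-5; f = 0.01705
h_f = f(L/D)V²/2g = 64.60 m
Total head H = z + h_f = 44.9 + 64.60 = 109.5 m
P_hyd = ρgQH = 998.6·9.81·0.00550·109.5 = 5.900 kW

P_hyd ≈ 5.90 kW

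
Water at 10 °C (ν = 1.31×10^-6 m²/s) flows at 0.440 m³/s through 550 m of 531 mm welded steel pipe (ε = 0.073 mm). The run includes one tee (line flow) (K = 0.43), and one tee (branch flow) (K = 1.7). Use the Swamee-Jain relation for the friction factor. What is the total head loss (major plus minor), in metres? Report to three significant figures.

V = 4Q/(πD²) = 1.987 m/s; V²/2g = 0.2012 m
Re = 8.05×10^5, ε/D = 1.37×10^-4 → f = 0.01426 (Swamee-Jain)
Major: h_f = f(L/D)·V²/2g = 0.01426·1036·0.2012 = 2.971 m
Minor: ΣK = 2.13; h_m = ΣK·V²/2g = 0.4286 m
Total H_L = 2.971 + 0.4286 = 3.400 m

H_L ≈ 3.40 m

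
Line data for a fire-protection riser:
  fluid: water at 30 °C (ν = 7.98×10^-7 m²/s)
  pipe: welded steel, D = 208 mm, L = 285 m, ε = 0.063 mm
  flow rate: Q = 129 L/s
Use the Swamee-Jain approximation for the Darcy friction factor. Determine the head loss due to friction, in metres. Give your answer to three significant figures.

V = 4Q/(πD²) = 4·0.129/(π·0.208²) = 3.796 m/s
Re = VD/ν = 3.796·0.208/7.98×10^-7 = 9.90×10^5 → turbulent
ε/D = 0.063/208 = 3.03×10^-4
Swamee-Jain: f = 0.01579
h_f = f(L/D)V²/(2g) = 0.01579·(285/0.208)·3.796²/(2·9.81) = 15.89 m

h_f ≈ 15.9 m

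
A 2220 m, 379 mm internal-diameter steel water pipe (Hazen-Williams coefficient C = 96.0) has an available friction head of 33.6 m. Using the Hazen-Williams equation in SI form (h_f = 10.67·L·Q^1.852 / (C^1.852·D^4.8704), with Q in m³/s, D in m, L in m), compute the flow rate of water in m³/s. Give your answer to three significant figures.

Q ≈ 0.217 m³/s

Rearranging: Q = [h_f·C^1.852·D^4.8704 / (10.67·L)]^(1/1.852)
Q = [33.6·96.0^1.852·0.379^4.8704 / (10.67·2220)]^0.540 = 0.2169 m³/s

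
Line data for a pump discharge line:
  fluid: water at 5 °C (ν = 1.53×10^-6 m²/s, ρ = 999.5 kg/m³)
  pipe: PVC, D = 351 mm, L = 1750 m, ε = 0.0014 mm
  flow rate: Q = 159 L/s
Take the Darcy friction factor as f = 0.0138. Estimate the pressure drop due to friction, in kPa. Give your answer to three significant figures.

Δp ≈ 92.8 kPa

V = 4Q/(πD²) = 4·0.159/(π·0.351²) = 1.643 m/s
h_f = f(L/D)V²/(2g) = 0.01380·(1750/0.351)·1.643²/(2·9.81) = 9.469 m
Δp = ρg·h_f = 999.5·9.81·9.469 = 92.84 kPa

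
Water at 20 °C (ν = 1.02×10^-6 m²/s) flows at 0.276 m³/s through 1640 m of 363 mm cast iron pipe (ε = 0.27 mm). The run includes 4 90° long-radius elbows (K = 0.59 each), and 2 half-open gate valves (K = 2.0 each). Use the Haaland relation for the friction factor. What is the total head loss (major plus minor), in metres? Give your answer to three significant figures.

H_L ≈ 32.9 m

V = 4Q/(πD²) = 2.667 m/s; V²/2g = 0.3625 m
Re = 9.49×10^5, ε/D = 7.44×10^-4 → f = 0.01868 (Haaland)
Major: h_f = f(L/D)·V²/2g = 0.01868·4518·0.3625 = 30.59 m
Minor: ΣK = 6.36; h_m = ΣK·V²/2g = 2.306 m
Total H_L = 30.59 + 2.306 = 32.89 m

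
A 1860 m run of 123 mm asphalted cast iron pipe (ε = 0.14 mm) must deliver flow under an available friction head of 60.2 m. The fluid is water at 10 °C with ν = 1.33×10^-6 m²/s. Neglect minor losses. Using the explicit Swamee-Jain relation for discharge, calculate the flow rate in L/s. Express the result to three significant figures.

Swamee-Jain (Type II): Q = -0.965·√(gD⁵h_f/L)·ln[ε/(3.7D) + √(3.17ν²L/(gD³h_f))]
√(gD⁵h_f/L) = √(9.81·0.123⁵·60.2/1860) = 0.002990
ε/(3.7D) = 3.08×10^-4; √(3.17ν²L/(gD³h_f)) = 9.74×10^-5
Q = -0.965·0.002990·ln(4.050×10^-4) = 0.02254 m³/s
Check: V = 1.90 m/s, Re = 1.75×10^5, f = 0.02189, h_f = 60.7 m ≈ 60.2 m ✓

Q ≈ 22.5 L/s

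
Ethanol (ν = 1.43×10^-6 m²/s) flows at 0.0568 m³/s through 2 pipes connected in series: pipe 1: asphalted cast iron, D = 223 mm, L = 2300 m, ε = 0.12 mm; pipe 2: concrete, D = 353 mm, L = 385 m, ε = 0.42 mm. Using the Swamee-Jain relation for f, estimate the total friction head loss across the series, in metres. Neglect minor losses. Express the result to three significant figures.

Pipe 1: V = 1.454 m/s, Re = 2.27×10^5, ε/D = 5.38×10^-4, f = 0.01893, h_1 = f(L/D)V²/2g = 21.05 m
Pipe 2: V = 0.5804 m/s, Re = 1.43×10^5, ε/D = 0.00119, f = 0.02236, h_2 = f(L/D)V²/2g = 0.4186 m
Series → Q common, losses add: H = Σh = 21.47 m

H ≈ 21.5 m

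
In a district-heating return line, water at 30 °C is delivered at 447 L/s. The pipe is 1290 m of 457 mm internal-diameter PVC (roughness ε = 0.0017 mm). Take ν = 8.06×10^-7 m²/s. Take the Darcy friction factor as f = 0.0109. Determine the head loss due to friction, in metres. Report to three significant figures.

V = 4Q/(πD²) = 4·0.447/(π·0.457²) = 2.725 m/s
h_f = f(L/D)V²/(2g) = 0.01090·(1290/0.457)·2.725²/(2·9.81) = 11.65 m

h_f ≈ 11.6 m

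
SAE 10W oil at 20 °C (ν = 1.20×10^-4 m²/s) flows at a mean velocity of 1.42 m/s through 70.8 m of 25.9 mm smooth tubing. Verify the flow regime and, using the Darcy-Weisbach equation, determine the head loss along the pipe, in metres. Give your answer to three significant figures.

Re = VD/ν = 1.42·0.02590/1.20×10^-4 = 306 → laminar (Re < 2300)
f = 64/Re = 0.2088
h_f = f(L/D)V²/(2g) = 0.2088·(70.8/0.02590)·1.42²/(2·9.81) = 58.67 m

h_f ≈ 58.7 m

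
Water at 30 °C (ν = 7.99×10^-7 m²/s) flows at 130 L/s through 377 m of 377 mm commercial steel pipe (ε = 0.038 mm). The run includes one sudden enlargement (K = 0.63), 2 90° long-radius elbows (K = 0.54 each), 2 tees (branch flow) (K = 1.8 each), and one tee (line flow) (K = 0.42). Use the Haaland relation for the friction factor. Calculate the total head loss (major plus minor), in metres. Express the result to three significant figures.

H_L ≈ 1.37 m

V = 4Q/(πD²) = 1.165 m/s; V²/2g = 0.06913 m
Re = 5.49×10^5, ε/D = 1.01×10^-4 → f = 0.01412 (Haaland)
Major: h_f = f(L/D)·V²/2g = 0.01412·1000·0.06913 = 0.9761 m
Minor: ΣK = 5.73; h_m = ΣK·V²/2g = 0.3961 m
Total H_L = 0.9761 + 0.3961 = 1.372 m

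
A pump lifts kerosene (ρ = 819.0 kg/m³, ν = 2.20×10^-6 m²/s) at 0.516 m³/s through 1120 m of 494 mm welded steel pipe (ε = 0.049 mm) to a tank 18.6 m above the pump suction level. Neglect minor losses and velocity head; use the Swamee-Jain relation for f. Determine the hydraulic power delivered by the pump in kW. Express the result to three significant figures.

V = 4Q/(πD²) = 2.692 m/s; Re = 6.05×10^5; ε/D = 9.92×10^-5; f = 0.01416
h_f = f(L/D)V²/2g = 11.86 m
Total head H = z + h_f = 18.6 + 11.86 = 30.46 m
P_hyd = ρgQH = 819.0·9.81·0.516·30.46 = 126.3 kW

P_hyd ≈ 126 kW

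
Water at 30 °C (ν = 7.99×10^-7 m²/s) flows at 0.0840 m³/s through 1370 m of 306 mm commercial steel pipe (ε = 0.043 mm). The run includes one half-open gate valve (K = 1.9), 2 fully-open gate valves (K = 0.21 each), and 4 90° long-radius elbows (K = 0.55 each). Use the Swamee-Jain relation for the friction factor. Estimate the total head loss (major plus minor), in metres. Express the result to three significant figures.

H_L ≈ 4.80 m

V = 4Q/(πD²) = 1.142 m/s; V²/2g = 0.06650 m
Re = 4.37×10^5, ε/D = 1.41×10^-4 → f = 0.01513 (Swamee-Jain)
Major: h_f = f(L/D)·V²/2g = 0.01513·4477·0.06650 = 4.504 m
Minor: ΣK = 4.52; h_m = ΣK·V²/2g = 0.3006 m
Total H_L = 4.504 + 0.3006 = 4.804 m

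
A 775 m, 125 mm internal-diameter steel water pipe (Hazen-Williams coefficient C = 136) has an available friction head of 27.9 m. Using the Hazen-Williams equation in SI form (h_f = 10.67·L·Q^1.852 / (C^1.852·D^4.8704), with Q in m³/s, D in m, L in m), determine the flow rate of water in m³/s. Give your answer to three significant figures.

Q ≈ 0.0265 m³/s

Rearranging: Q = [h_f·C^1.852·D^4.8704 / (10.67·L)]^(1/1.852)
Q = [27.9·136^1.852·0.125^4.8704 / (10.67·775)]^0.540 = 0.02654 m³/s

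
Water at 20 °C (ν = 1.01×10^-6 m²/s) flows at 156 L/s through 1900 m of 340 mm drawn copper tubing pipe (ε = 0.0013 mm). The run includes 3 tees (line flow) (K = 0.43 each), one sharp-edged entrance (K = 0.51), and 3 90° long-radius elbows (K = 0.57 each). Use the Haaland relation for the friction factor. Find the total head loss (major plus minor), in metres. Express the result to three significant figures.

V = 4Q/(πD²) = 1.718 m/s; V²/2g = 0.1505 m
Re = 5.78×10^5, ε/D = 3.82×10^-6 → f = 0.01278 (Haaland)
Major: h_f = f(L/D)·V²/2g = 0.01278·5588·0.1505 = 10.74 m
Minor: ΣK = 3.51; h_m = ΣK·V²/2g = 0.5282 m
Total H_L = 10.74 + 0.5282 = 11.27 m

H_L ≈ 11.3 m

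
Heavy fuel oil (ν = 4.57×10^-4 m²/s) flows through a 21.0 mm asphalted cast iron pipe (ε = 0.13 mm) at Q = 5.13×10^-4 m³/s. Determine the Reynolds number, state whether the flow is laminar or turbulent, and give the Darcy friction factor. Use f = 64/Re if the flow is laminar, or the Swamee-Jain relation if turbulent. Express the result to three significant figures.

V = 4Q/(πD²) = 1.481 m/s
Re = VD/ν = 1.481·0.0210/4.57×10^-4 = 68.1
Re < 2300 → laminar → f = 64/Re = 0.9403

Re ≈ 68.1; laminar; f = 64/Re ≈ 0.940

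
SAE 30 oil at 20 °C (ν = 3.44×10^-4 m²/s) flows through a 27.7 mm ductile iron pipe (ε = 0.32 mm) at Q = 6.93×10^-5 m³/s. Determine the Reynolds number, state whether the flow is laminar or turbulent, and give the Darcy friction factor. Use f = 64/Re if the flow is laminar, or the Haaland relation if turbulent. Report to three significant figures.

Re ≈ 9.26; laminar; f = 64/Re ≈ 6.91

V = 4Q/(πD²) = 0.1150 m/s
Re = VD/ν = 0.1150·0.0277/3.44×10^-4 = 9.26
Re < 2300 → laminar → f = 64/Re = 6.912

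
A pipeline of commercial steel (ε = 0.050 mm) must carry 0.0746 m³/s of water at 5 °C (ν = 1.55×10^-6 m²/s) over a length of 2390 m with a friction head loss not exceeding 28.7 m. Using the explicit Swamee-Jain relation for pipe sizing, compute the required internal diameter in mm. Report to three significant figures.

Swamee-Jain (Type III): D = 0.66·[ε^1.25·(LQ²/(gh_f))^4.75 + ν·Q^9.4·(L/(gh_f))^5.2]^0.04
LQ²/(gh_f) = 0.04724; L/(gh_f) = 8.489
Term 1 = ε^1.25·(…)^4.75 = 2.12×10^-12; Term 2 = ν·Q^9.4·(…)^5.2 = 2.66×10^-12
D = 0.66·(2.12×10^-12 + 2.66×10^-12)^0.04 = 0.2327 m = 233 mm
Check: V = 1.75 m/s, Re = 2.63×10^5, f = 0.01667, h_f = 26.9 m ≈ 28.7 m ✓

D ≈ 233 mm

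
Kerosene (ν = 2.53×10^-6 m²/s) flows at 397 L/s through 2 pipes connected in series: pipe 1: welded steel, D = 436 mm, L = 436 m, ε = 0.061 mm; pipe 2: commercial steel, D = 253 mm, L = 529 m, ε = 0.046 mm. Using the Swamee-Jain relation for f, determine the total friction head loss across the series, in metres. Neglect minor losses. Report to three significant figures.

Pipe 1: V = 2.659 m/s, Re = 4.58×10^5, ε/D = 1.40×10^-4, f = 0.01505, h_1 = f(L/D)V²/2g = 5.423 m
Pipe 2: V = 7.897 m/s, Re = 7.90×10^5, ε/D = 1.82×10^-4, f = 0.01479, h_2 = f(L/D)V²/2g = 98.30 m
Series → Q common, losses add: H = Σh = 103.7 m

H ≈ 104 m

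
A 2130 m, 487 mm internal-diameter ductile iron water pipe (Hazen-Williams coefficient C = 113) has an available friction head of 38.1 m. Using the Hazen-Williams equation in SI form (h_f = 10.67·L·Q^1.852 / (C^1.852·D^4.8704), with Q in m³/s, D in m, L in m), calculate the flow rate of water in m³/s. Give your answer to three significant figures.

Q ≈ 0.540 m³/s

Rearranging: Q = [h_f·C^1.852·D^4.8704 / (10.67·L)]^(1/1.852)
Q = [38.1·113^1.852·0.487^4.8704 / (10.67·2130)]^0.540 = 0.5403 m³/s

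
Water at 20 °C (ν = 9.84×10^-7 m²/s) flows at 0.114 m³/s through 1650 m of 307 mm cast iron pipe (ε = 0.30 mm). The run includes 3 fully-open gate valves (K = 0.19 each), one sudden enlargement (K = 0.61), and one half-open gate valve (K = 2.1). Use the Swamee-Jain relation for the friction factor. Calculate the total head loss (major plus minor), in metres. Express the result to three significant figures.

V = 4Q/(πD²) = 1.540 m/s; V²/2g = 0.1209 m
Re = 4.80×10^5, ε/D = 9.77×10^-4 → f = 0.02028 (Swamee-Jain)
Major: h_f = f(L/D)·V²/2g = 0.02028·5375·0.1209 = 13.18 m
Minor: ΣK = 3.28; h_m = ΣK·V²/2g = 0.3965 m
Total H_L = 13.18 + 0.3965 = 13.57 m

H_L ≈ 13.6 m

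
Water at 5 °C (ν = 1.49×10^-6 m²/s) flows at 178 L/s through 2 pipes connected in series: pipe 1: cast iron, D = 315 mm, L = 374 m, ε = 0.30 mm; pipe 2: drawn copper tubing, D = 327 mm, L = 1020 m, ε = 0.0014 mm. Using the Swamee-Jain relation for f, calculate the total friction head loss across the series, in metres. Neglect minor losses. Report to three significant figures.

H ≈ 15.9 m

Pipe 1: V = 2.284 m/s, Re = 4.83×10^5, ε/D = 9.52×10^-4, f = 0.02017, h_1 = f(L/D)V²/2g = 6.367 m
Pipe 2: V = 2.120 m/s, Re = 4.65×10^5, ε/D = 4.28×10^-6, f = 0.01333, h_2 = f(L/D)V²/2g = 9.519 m
Series → Q common, losses add: H = Σh = 15.89 m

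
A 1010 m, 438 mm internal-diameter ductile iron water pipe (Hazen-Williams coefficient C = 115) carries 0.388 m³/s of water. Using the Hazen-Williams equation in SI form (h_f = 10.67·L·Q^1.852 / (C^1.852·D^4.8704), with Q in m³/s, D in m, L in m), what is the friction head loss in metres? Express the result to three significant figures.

h_f = 10.67·1010·0.388^1.852 / (115^1.852·0.438^4.8704) = 15.88 m

h_f ≈ 15.9 m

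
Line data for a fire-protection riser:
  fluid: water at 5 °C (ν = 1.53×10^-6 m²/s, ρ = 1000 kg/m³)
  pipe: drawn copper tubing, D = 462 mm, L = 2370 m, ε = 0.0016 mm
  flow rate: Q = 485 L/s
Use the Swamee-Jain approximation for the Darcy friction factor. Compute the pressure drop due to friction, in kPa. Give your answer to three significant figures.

Δp ≈ 257 kPa

V = 4Q/(πD²) = 4·0.485/(π·0.462²) = 2.893 m/s
Re = VD/ν = 2.893·0.462/1.53×10^-6 = 8.74×10^5 → turbulent
ε/D = 0.0016/462 = 3.46×10^-6
Swamee-Jain: f = 0.01196
h_f = f(L/D)V²/(2g) = 0.01196·(2370/0.462)·2.893²/(2·9.81) = 26.16 m
Δp = ρg·h_f = 1000·9.81·26.16 = 256.7 kPa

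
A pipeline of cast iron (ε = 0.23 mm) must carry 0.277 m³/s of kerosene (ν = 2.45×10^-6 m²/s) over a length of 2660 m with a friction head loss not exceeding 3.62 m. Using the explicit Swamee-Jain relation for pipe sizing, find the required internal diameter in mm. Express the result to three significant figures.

D ≈ 618 mm

Swamee-Jain (Type III): D = 0.66·[ε^1.25·(LQ²/(gh_f))^4.75 + ν·Q^9.4·(L/(gh_f))^5.2]^0.04
LQ²/(gh_f) = 5.747; L/(gh_f) = 74.90
Term 1 = ε^1.25·(…)^4.75 = 0.115; Term 2 = ν·Q^9.4·(…)^5.2 = 0.0787
D = 0.66·(0.115 + 0.0787)^0.04 = 0.6180 m = 618 mm
Check: V = 0.923 m/s, Re = 2.33×10^5, f = 0.01795, h_f = 3.36 m ≈ 3.62 m ✓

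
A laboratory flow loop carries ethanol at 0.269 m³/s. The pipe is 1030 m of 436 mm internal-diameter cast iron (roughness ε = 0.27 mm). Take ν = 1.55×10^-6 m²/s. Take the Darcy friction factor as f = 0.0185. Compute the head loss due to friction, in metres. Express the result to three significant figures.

V = 4Q/(πD²) = 4·0.269/(π·0.436²) = 1.802 m/s
h_f = f(L/D)V²/(2g) = 0.01850·(1030/0.436)·1.802²/(2·9.81) = 7.231 m

h_f ≈ 7.23 m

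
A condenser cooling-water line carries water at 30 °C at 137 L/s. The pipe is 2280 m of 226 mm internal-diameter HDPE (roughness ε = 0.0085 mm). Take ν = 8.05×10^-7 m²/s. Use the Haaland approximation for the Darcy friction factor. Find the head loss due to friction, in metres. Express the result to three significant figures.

h_f ≈ 74.1 m

V = 4Q/(πD²) = 4·0.137/(π·0.226²) = 3.415 m/s
Re = VD/ν = 3.415·0.226/8.05×10^-7 = 9.59×10^5 → turbulent
ε/D = 0.0085/226 = 3.76×10^-5
Haaland: f = 0.01236
h_f = f(L/D)V²/(2g) = 0.01236·(2280/0.226)·3.415²/(2·9.81) = 74.13 m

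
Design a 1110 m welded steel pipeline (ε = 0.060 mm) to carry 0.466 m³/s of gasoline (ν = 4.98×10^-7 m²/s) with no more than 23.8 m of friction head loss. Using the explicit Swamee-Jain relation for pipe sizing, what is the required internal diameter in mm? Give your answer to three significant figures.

D ≈ 411 mm

Swamee-Jain (Type III): D = 0.66·[ε^1.25·(LQ²/(gh_f))^4.75 + ν·Q^9.4·(L/(gh_f))^5.2]^0.04
LQ²/(gh_f) = 1.032; L/(gh_f) = 4.754
Term 1 = ε^1.25·(…)^4.75 = 6.14×10^-6; Term 2 = ν·Q^9.4·(…)^5.2 = 1.26×10^-6
D = 0.66·(6.14×10^-6 + 1.26×10^-6)^0.04 = 0.4115 m = 411 mm
Check: V = 3.50 m/s, Re = 2.90×10^6, f = 0.01341, h_f = 22.7 m ≈ 23.8 m ✓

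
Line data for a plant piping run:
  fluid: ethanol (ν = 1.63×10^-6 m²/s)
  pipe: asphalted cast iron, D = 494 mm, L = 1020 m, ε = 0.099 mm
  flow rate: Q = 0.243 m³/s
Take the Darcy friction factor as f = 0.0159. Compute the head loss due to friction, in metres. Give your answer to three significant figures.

V = 4Q/(πD²) = 4·0.243/(π·0.494²) = 1.268 m/s
h_f = f(L/D)V²/(2g) = 0.01590·(1020/0.494)·1.268²/(2·9.81) = 2.690 m

h_f ≈ 2.69 m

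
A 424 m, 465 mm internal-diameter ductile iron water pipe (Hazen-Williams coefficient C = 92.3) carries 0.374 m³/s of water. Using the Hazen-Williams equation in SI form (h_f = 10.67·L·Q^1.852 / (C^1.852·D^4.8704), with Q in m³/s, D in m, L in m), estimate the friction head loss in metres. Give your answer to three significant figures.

h_f ≈ 6.99 m

h_f = 10.67·424·0.374^1.852 / (92.3^1.852·0.465^4.8704) = 6.992 m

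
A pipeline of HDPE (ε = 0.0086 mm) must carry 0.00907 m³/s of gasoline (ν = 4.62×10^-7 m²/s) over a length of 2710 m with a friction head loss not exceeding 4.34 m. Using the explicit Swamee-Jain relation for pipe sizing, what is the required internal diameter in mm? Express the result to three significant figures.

Swamee-Jain (Type III): D = 0.66·[ε^1.25·(LQ²/(gh_f))^4.75 + ν·Q^9.4·(L/(gh_f))^5.2]^0.04
LQ²/(gh_f) = 0.005236; L/(gh_f) = 63.65
Term 1 = ε^1.25·(…)^4.75 = 6.82×10^-18; Term 2 = ν·Q^9.4·(…)^5.2 = 7.01×10^-17
D = 0.66·(6.82×10^-18 + 7.01×10^-17)^0.04 = 0.1496 m = 150 mm
Check: V = 0.516 m/s, Re = 1.67×10^5, f = 0.01655, h_f = 4.07 m ≈ 4.34 m ✓

D ≈ 150 mm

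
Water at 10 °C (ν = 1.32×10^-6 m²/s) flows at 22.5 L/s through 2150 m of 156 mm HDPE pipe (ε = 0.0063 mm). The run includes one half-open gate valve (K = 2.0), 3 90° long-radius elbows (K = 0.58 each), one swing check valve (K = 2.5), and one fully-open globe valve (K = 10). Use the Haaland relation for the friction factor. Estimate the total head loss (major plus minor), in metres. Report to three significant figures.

H_L ≈ 17.6 m

V = 4Q/(πD²) = 1.177 m/s; V²/2g = 0.07063 m
Re = 1.39×10^5, ε/D = 4.04×10^-5 → f = 0.01686 (Haaland)
Major: h_f = f(L/D)·V²/2g = 0.01686·13782·0.07063 = 16.42 m
Minor: ΣK = 16.2; h_m = ΣK·V²/2g = 1.147 m
Total H_L = 16.42 + 1.147 = 17.56 m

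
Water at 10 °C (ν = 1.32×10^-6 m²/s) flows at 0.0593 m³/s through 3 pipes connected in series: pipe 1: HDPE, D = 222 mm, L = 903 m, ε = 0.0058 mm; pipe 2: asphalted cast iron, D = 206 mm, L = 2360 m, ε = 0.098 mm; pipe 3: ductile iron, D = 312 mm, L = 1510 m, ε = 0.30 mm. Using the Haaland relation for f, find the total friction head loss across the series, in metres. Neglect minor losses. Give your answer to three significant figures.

Pipe 1: V = 1.532 m/s, Re = 2.58×10^5, ε/D = 2.61×10^-5, f = 0.01496, h_1 = f(L/D)V²/2g = 7.279 m
Pipe 2: V = 1.779 m/s, Re = 2.78×10^5, ε/D = 4.76×10^-4, f = 0.01803, h_2 = f(L/D)V²/2g = 33.32 m
Pipe 3: V = 0.7756 m/s, Re = 1.83×10^5, ε/D = 9.62×10^-4, f = 0.02086, h_3 = f(L/D)V²/2g = 3.096 m
Series → Q common, losses add: H = Σh = 43.70 m

H ≈ 43.7 m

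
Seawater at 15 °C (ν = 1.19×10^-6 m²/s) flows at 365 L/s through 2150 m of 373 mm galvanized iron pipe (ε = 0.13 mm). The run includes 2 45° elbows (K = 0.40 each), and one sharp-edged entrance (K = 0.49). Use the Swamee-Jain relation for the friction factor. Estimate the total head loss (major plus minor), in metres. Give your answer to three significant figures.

V = 4Q/(πD²) = 3.340 m/s; V²/2g = 0.5687 m
Re = 1.05×10^6, ε/D = 3.49×10^-4 → f = 0.01614 (Swamee-Jain)
Major: h_f = f(L/D)·V²/2g = 0.01614·5764·0.5687 = 52.92 m
Minor: ΣK = 1.29; h_m = ΣK·V²/2g = 0.7336 m
Total H_L = 52.92 + 0.7336 = 53.66 m

H_L ≈ 53.7 m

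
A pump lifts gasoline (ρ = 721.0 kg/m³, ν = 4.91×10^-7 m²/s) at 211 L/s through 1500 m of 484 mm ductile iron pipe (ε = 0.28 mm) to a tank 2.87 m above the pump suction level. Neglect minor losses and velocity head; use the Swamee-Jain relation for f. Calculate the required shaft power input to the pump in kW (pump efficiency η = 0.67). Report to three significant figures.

P_shaft ≈ 14.6 kW

V = 4Q/(πD²) = 1.147 m/s; Re = 1.13×10^6; ε/D = 5.79×10^-4; f = 0.01775
h_f = f(L/D)V²/2g = 3.689 m
Total head H = z + h_f = 2.87 + 3.689 = 6.559 m
P_hyd = ρgQH = 721.0·9.81·0.211·6.559 = 9.788 kW
P_shaft = P_hyd/η = 9.788/0.67 = 14.61 kW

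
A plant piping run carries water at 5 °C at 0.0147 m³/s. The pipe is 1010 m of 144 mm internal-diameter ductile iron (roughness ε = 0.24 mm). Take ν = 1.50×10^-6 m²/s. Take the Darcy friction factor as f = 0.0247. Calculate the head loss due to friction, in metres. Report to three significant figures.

V = 4Q/(πD²) = 4·0.0147/(π·0.144²) = 0.9026 m/s
h_f = f(L/D)V²/(2g) = 0.02470·(1010/0.144)·0.9026²/(2·9.81) = 7.194 m

h_f ≈ 7.19 m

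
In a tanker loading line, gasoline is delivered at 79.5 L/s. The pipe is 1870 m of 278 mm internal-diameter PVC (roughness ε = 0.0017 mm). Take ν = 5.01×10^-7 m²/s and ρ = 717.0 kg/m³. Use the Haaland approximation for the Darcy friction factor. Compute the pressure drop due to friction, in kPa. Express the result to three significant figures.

V = 4Q/(πD²) = 4·0.0795/(π·0.278²) = 1.310 m/s
Re = VD/ν = 1.310·0.278/5.01×10^-7 = 7.27×10^5 → turbulent
ε/D = 0.0017/278 = 6.12×10^-6
Haaland: f = 0.01232
h_f = f(L/D)V²/(2g) = 0.01232·(1870/0.278)·1.310²/(2·9.81) = 7.245 m
Δp = ρg·h_f = 717.0·9.81·7.245 = 50.96 kPa

Δp ≈ 51.0 kPa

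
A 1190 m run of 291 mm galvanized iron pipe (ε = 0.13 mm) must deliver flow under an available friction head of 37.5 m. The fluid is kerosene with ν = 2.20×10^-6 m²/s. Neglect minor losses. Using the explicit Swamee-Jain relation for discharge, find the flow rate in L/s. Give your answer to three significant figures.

Q ≈ 213 L/s

Swamee-Jain (Type II): Q = -0.965·√(gD⁵h_f/L)·ln[ε/(3.7D) + √(3.17ν²L/(gD³h_f))]
√(gD⁵h_f/L) = √(9.81·0.291⁵·37.5/1190) = 0.02540
ε/(3.7D) = 1.21×10^-4; √(3.17ν²L/(gD³h_f)) = 4.49×10^-5
Q = -0.965·0.02540·ln(1.656×10^-4) = 0.2134 m³/s
Check: V = 3.21 m/s, Re = 4.24×10^5, f = 0.01760, h_f = 37.8 m ≈ 37.5 m ✓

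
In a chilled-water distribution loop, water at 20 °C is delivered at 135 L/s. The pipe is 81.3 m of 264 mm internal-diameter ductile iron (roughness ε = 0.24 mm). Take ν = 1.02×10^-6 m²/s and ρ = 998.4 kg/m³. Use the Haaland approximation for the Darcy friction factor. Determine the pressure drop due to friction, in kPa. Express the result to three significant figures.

Δp ≈ 18.4 kPa

V = 4Q/(πD²) = 4·0.135/(π·0.264²) = 2.466 m/s
Re = VD/ν = 2.466·0.264/1.02×10^-6 = 6.38×10^5 → turbulent
ε/D = 0.24/264 = 9.09×10^-4
Haaland: f = 0.01967
h_f = f(L/D)V²/(2g) = 0.01967·(81.3/0.264)·2.466²/(2·9.81) = 1.878 m
Δp = ρg·h_f = 998.4·9.81·1.878 = 18.39 kPa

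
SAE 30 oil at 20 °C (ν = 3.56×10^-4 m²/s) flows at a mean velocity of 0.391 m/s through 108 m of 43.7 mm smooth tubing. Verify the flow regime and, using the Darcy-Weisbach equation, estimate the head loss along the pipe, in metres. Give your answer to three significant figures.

h_f ≈ 25.7 m

Re = VD/ν = 0.391·0.04370/3.56×10^-4 = 48.0 → laminar (Re < 2300)
f = 64/Re = 1.333
h_f = f(L/D)V²/(2g) = 1.333·(108/0.04370)·0.391²/(2·9.81) = 25.68 m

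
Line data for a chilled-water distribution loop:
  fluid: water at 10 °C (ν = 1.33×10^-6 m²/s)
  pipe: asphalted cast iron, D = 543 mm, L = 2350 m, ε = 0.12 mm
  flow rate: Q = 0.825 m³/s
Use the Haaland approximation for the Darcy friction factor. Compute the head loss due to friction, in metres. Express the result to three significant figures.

V = 4Q/(πD²) = 4·0.825/(π·0.543²) = 3.563 m/s
Re = VD/ν = 3.563·0.543/1.33×10^-6 = 1.45×10^6 → turbulent
ε/D = 0.12/543 = 2.21×10^-4
Haaland: f = 0.01460
h_f = f(L/D)V²/(2g) = 0.01460·(2350/0.543)·3.563²/(2·9.81) = 40.87 m

h_f ≈ 40.9 m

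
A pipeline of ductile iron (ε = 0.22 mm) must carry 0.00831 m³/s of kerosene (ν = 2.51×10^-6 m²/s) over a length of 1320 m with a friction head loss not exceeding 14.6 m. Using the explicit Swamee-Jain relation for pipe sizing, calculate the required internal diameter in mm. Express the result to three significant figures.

D ≈ 108 mm

Swamee-Jain (Type III): D = 0.66·[ε^1.25·(LQ²/(gh_f))^4.75 + ν·Q^9.4·(L/(gh_f))^5.2]^0.04
LQ²/(gh_f) = 6.364×10^-4; L/(gh_f) = 9.216
Term 1 = ε^1.25·(…)^4.75 = 1.76×10^-20; Term 2 = ν·Q^9.4·(…)^5.2 = 7.24×10^-21
D = 0.66·(1.76×10^-20 + 7.24×10^-21)^0.04 = 0.1085 m = 108 mm
Check: V = 0.899 m/s, Re = 3.89×10^4, f = 0.02756, h_f = 13.8 m ≈ 14.6 m ✓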